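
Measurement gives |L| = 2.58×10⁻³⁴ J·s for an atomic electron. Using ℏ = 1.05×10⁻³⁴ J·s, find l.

Dividing by ℏ: |L|/ℏ ≈ 2.457.
Set l(l+1) = 6.04; the integer solution is l = 2.

l = 2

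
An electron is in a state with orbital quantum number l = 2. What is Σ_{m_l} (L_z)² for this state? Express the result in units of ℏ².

m_l runs from −2 to 2, i.e. {-2, -1, 0, 1, 2}.
Summing m² from −2 to 2: Σ m_l² = 10.

Σ(L_z)² = 10 ℏ²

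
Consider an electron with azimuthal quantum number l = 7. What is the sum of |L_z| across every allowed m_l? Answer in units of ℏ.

Σ|L_z| = 56 ℏ

The allowed m_l values are -7, -6, -5, -4, -3, -2, -1, 0, 1, 2, 3, 4, 5, 6, 7.
Σ|m_l| = l(l+1) = 56.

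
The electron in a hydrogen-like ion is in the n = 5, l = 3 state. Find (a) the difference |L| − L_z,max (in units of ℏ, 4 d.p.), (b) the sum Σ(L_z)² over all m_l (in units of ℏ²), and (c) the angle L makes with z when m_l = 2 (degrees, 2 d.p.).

|L|−L_z,max ≈ 0.4641ℏ; Σ(L_z)² = 28 ℏ²; θ(m_l=2) ≈ 54.74°

|L| − L_z,max = (2√3 − 3)ℏ ≈ 0.4641ℏ.
Σ m_l² = 28, so Σ(L_z)² = 28 ℏ².
For m_l = 2: cos θ = 2/√12, θ ≈ 54.74°.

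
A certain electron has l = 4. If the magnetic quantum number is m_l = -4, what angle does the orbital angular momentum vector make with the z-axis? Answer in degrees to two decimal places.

θ ≈ 153.43°

|L| = √(l(l+1)) ℏ = 2√5 ℏ.
L_z = m_l ℏ = −4ℏ.
cos θ = L_z/|L| = -4/√20, so θ ≈ 153.43°.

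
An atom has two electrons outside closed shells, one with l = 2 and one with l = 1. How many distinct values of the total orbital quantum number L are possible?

Angular momentum addition gives L = |l₁ − l₂|, …, l₁ + l₂.
L ∈ {1, 2, 3}.
That is 3 values.

3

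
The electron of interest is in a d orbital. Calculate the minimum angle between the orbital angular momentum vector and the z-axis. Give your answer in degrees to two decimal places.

θ_min ≈ 35.26°

For a d orbital, l = 2.
|L|² = l(l+1)ℏ² = 6ℏ², so |L| = √6 ℏ.
The smallest angle corresponds to the largest L_z, i.e. m_l = l = 2, giving L_z = 2ℏ.
cos θ_min = 2/√6, so θ_min ≈ 35.26°.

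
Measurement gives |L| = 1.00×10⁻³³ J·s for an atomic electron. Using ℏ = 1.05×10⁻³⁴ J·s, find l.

Dividing by ℏ: |L|/ℏ ≈ 9.524.
(|L|/ℏ)² = l(l+1) ≈ 90.70 ⇒ l = 9.

l = 9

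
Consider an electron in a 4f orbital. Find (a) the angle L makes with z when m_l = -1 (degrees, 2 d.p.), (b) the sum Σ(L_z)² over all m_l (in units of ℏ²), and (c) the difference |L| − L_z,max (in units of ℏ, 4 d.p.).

4f means n = 4, l = 3.
For m_l = -1: cos θ = -1/√12, θ ≈ 106.78°.
Σ m_l² = 28, so Σ(L_z)² = 28 ℏ².
|L| − L_z,max = (2√3 − 3)ℏ ≈ 0.4641ℏ.

θ(m_l=-1) ≈ 106.78°; Σ(L_z)² = 28 ℏ²; |L|−L_z,max ≈ 0.4641ℏ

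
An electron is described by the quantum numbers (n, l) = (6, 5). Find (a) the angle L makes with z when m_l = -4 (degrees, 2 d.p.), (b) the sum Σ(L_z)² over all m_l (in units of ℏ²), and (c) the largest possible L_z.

For m_l = -4: cos θ = -4/√30, θ ≈ 136.91°.
Σ m_l² = 110, so Σ(L_z)² = 110 ℏ².
L_z,max = lℏ = 5ℏ.

θ(m_l=-4) ≈ 136.91°; Σ(L_z)² = 110 ℏ²; L_z,max = 5ℏ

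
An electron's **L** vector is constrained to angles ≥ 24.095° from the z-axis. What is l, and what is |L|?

l = 5, |L| = √30 ℏ ≈ 5.477ℏ

cos θ_min = l/√(l(l+1)) = √(l/(l+1)), so l/(l+1) = cos²(24.095°) = 0.8333.
Thus l = 0.8333/(1 − 0.8333) ≈ 5.
Then |L| = ℏ√(5·6) = √30 ℏ.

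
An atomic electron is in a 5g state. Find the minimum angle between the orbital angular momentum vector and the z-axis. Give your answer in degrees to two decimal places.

5g means n = 5, l = 4.
|L| = √(l(l+1)) ℏ = 2√5 ℏ.
The smallest angle corresponds to the largest L_z, i.e. m_l = l = 4, giving L_z = 4ℏ.
cos θ_min = 4/√20, so θ_min ≈ 26.57°.

θ_min ≈ 26.57°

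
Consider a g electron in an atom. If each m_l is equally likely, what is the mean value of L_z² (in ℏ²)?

A g state has l = 4.
The allowed m_l values are -4, -3, -2, -1, 0, 1, 2, 3, 4.
⟨L_z²⟩ = ℏ²·(Σ m_l²)/(2l+1) = ℏ²·60/9 = 6.667ℏ².

⟨L_z²⟩ = 6.667 ℏ²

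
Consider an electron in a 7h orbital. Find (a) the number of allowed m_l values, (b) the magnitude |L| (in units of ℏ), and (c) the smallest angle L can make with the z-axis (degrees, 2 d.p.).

For 7h, l = 5.
There are 2l+1 = 11 values of m_l.
|L| = ℏ√(5·6) = √30 ℏ ≈ 5.477ℏ.
cos θ_min = 5/√30, so θ_min ≈ 24.09°.

11 values; |L| = √30 ℏ ≈ 5.477ℏ; θ_min ≈ 24.09°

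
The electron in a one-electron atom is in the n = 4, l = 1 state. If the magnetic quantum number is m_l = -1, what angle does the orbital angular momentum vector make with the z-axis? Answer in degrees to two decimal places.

θ ≈ 135.00°

|L| = √(l(l+1)) ℏ = √2 ℏ.
L_z = m_l ℏ = −1ℏ.
cos θ = L_z/|L| = -1/√2, so θ ≈ 135.00°.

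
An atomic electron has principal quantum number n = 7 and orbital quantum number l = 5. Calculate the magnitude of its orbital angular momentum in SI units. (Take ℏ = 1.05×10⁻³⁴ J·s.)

|L| = 5.75×10⁻³⁴ J·s

|L| = ℏ√(l(l+1)) = ℏ√(5·6) = √30 ℏ
Numerically, |L| = 5.477 × (1.05×10⁻³⁴ J·s) = 5.75×10⁻³⁴ J·s.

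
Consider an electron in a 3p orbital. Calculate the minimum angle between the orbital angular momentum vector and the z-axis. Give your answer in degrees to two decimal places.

For 3p, l = 1.
|L| = √(l(l+1)) ℏ = √2 ℏ.
The smallest angle corresponds to the largest L_z, i.e. m_l = l = 1, giving L_z = 1ℏ.
cos θ_min = 1/√2, so θ_min ≈ 45.00°.

θ_min ≈ 45.00°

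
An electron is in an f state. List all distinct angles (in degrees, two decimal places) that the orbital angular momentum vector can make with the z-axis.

An f state has l = 3.
|L|² = l(l+1)ℏ² = 12ℏ², so |L| = 2√3 ℏ.
cos θ = m_l/√12 for each m_l ∈ {-3, -2, -1, 0, 1, 2, 3}.

θ ∈ {30.00°, 54.74°, 73.22°, 90.00°, 106.78°, 125.26°, 150.00°}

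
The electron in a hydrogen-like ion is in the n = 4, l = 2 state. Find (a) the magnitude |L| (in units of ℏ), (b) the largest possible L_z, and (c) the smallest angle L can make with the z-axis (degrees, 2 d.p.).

|L| = √6 ℏ ≈ 2.449ℏ; L_z,max = 2ℏ; θ_min ≈ 35.26°

|L| = ℏ√(2·3) = √6 ℏ ≈ 2.449ℏ.
L_z,max = lℏ = 2ℏ.
cos θ_min = 2/√6, so θ_min ≈ 35.26°.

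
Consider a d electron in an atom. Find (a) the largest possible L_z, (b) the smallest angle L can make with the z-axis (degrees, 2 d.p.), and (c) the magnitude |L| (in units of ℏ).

A d state has l = 2.
L_z,max = lℏ = 2ℏ.
cos θ_min = 2/√6, so θ_min ≈ 35.26°.
|L| = ℏ√(2·3) = √6 ℏ ≈ 2.449ℏ.

L_z,max = 2ℏ; θ_min ≈ 35.26°; |L| = √6 ℏ ≈ 2.449ℏ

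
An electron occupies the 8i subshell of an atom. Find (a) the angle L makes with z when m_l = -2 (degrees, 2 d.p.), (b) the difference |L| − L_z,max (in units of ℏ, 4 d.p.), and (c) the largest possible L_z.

The 8i subshell has l = 6.
For m_l = -2: cos θ = -2/√42, θ ≈ 107.98°.
|L| − L_z,max = (√42 − 6)ℏ ≈ 0.4807ℏ.
L_z,max = lℏ = 6ℏ.

θ(m_l=-2) ≈ 107.98°; |L|−L_z,max ≈ 0.4807ℏ; L_z,max = 6ℏ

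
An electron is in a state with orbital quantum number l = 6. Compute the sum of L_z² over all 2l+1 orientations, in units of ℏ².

Σ(L_z)² = 182 ℏ²

m_l ∈ {-6, -5, -4, -3, -2, -1, 0, 1, 2, 3, 4, 5, 6}.
Σ m_l² = 2·(1 + 4 + 9 + 16 + 25 + 36) = 182.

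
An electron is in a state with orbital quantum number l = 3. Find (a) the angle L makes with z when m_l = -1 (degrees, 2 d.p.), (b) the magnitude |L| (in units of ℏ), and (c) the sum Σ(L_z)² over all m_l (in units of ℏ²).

For m_l = -1: cos θ = -1/√12, θ ≈ 106.78°.
|L| = ℏ√(3·4) = 2√3 ℏ ≈ 3.464ℏ.
Σ m_l² = 28, so Σ(L_z)² = 28 ℏ².

θ(m_l=-1) ≈ 106.78°; |L| = 2√3 ℏ ≈ 3.464ℏ; Σ(L_z)² = 28 ℏ²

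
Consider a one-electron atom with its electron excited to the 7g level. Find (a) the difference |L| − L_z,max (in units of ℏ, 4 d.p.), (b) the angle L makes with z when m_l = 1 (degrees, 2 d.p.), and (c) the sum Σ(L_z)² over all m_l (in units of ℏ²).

|L|−L_z,max ≈ 0.4721ℏ; θ(m_l=1) ≈ 77.08°; Σ(L_z)² = 60 ℏ²

The 7g level has l = 4.
|L| − L_z,max = (2√5 − 4)ℏ ≈ 0.4721ℏ.
For m_l = 1: cos θ = 1/√20, θ ≈ 77.08°.
Σ m_l² = 60, so Σ(L_z)² = 60 ℏ².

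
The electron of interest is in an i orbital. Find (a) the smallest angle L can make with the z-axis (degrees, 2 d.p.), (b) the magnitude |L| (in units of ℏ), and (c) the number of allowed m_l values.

θ_min ≈ 22.21°; |L| = √42 ℏ ≈ 6.481ℏ; 13 values

An i state has l = 6.
cos θ_min = 6/√42, so θ_min ≈ 22.21°.
|L| = ℏ√(6·7) = √42 ℏ ≈ 6.481ℏ.
There are 2l+1 = 13 values of m_l.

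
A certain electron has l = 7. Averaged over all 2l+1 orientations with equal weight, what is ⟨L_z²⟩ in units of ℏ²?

⟨L_z²⟩ = 18.67 ℏ²

The allowed m_l values are -7, -6, -5, -4, -3, -2, -1, 0, 1, 2, 3, 4, 5, 6, 7.
Average of L_z² over 15 states: 280/15 ℏ² = 18.67 ℏ².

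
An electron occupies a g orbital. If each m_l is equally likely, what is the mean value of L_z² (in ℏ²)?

A g state has l = 4.
m_l ∈ {-4, -3, -2, -1, 0, 1, 2, 3, 4}.
⟨L_z²⟩ = ℏ²·(Σ m_l²)/(2l+1) = ℏ²·60/9 = 6.667ℏ².

⟨L_z²⟩ = 6.667 ℏ²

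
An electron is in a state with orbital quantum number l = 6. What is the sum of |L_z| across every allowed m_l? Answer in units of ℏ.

Σ|L_z| = 42 ℏ

m_l ∈ {-6, -5, -4, -3, -2, -1, 0, 1, 2, 3, 4, 5, 6}.
Σ|m_l| = 2·6(6+1)/2 = 42.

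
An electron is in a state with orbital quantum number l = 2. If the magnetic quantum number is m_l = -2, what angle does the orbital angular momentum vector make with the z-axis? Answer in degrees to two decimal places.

θ ≈ 144.74°

|L|² = l(l+1)ℏ² = 6ℏ², so |L| = √6 ℏ.
L_z = m_l ℏ = −2ℏ.
cos θ = L_z/|L| = -2/√6, so θ ≈ 144.74°.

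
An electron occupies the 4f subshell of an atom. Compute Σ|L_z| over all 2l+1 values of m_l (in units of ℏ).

Σ|L_z| = 12 ℏ

For 4f, l = 3.
The allowed m_l values are -3, -2, -1, 0, 1, 2, 3.
Σ|m_l| = 2·3(3+1)/2 = 12.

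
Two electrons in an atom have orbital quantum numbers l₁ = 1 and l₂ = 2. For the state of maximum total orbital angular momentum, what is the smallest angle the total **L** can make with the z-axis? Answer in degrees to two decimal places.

θ_min ≈ 30.00°

By the triangle rule, |l₁ − l₂| ≤ L ≤ l₁ + l₂.
So L can be 1, 2, 3.
The maximum is L = 3, with |L_tot| = ℏ√(3·4) = 2√3 ℏ.
The minimum angle with z is arccos(3/√12) ≈ 30.00°.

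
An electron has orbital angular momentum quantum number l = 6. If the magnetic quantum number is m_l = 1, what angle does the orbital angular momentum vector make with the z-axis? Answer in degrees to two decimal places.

θ ≈ 81.12°

|L| = ℏ√(l(l+1)) = √42 ℏ.
L_z = m_l ℏ = 1ℏ.
cos θ = L_z/|L| = 1/√42, so θ ≈ 81.12°.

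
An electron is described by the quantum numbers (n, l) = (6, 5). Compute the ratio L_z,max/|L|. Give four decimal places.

L_z,max/|L| = 0.9129

|L| = √30 ℏ ≈ 5.4772ℏ, while L_z,max = lℏ = 5ℏ.
L_z,max/|L| = 5/√30 = 0.9129.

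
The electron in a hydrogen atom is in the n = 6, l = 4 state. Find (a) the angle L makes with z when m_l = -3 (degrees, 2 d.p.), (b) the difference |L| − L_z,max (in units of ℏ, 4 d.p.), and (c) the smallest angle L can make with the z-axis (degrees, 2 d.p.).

θ(m_l=-3) ≈ 132.13°; |L|−L_z,max ≈ 0.4721ℏ; θ_min ≈ 26.57°

For m_l = -3: cos θ = -3/√20, θ ≈ 132.13°.
|L| − L_z,max = (2√5 − 4)ℏ ≈ 0.4721ℏ.
cos θ_min = 4/√20, so θ_min ≈ 26.57°.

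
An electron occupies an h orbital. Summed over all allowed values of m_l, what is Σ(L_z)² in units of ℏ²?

Σ(L_z)² = 110 ℏ²

The letter h corresponds to l = 5.
m_l ∈ {-5, -4, -3, -2, -1, 0, 1, 2, 3, 4, 5}.
Σ m_l² = l(l+1)(2l+1)/3 = 5·6·11/3 = 110.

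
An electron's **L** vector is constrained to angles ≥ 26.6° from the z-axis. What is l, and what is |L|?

l = 4, |L| = 2√5 ℏ ≈ 4.472ℏ

At minimum angle, m_l = l, so cos θ = l/√(l(l+1)); cos²θ = l/(l+1) = 0.7995.
Thus l = 0.7995/(1 − 0.7995) ≈ 4.
Then |L| = ℏ√(4·5) = 2√5 ℏ.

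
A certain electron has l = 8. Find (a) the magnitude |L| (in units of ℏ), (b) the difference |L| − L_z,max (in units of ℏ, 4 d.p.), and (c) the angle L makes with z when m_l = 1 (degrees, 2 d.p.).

|L| = ℏ√(8·9) = 6√2 ℏ ≈ 8.485ℏ.
|L| − L_z,max = (6√2 − 8)ℏ ≈ 0.4853ℏ.
For m_l = 1: cos θ = 1/√72, θ ≈ 83.23°.

|L| = 6√2 ℏ ≈ 8.485ℏ; |L|−L_z,max ≈ 0.4853ℏ; θ(m_l=1) ≈ 83.23°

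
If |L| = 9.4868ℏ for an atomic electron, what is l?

Since |L|² = l(l+1)ℏ², l(l+1) = 90.
l² + l − 90 = 0 ⇒ l = 9.

l = 9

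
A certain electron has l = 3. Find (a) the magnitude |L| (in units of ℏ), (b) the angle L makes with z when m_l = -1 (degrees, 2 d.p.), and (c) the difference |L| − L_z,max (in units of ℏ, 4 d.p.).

|L| = ℏ√(3·4) = 2√3 ℏ ≈ 3.464ℏ.
For m_l = -1: cos θ = -1/√12, θ ≈ 106.78°.
|L| − L_z,max = (2√3 − 3)ℏ ≈ 0.4641ℏ.

|L| = 2√3 ℏ ≈ 3.464ℏ; θ(m_l=-1) ≈ 106.78°; |L|−L_z,max ≈ 0.4641ℏ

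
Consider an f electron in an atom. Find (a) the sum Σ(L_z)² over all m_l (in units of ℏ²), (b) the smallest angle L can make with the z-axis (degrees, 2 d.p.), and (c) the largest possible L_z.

Σ(L_z)² = 28 ℏ²; θ_min ≈ 30.00°; L_z,max = 3ℏ

The letter f corresponds to l = 3.
Σ m_l² = 28, so Σ(L_z)² = 28 ℏ².
cos θ_min = 3/√12, so θ_min ≈ 30.00°.
L_z,max = lℏ = 3ℏ.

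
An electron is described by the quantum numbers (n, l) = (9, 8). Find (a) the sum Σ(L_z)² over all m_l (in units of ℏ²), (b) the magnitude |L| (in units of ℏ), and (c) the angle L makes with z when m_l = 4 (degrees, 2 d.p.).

Σ m_l² = 408, so Σ(L_z)² = 408 ℏ².
|L| = ℏ√(8·9) = 6√2 ℏ ≈ 8.485ℏ.
For m_l = 4: cos θ = 4/√72, θ ≈ 61.87°.

Σ(L_z)² = 408 ℏ²; |L| = 6√2 ℏ ≈ 8.485ℏ; θ(m_l=4) ≈ 61.87°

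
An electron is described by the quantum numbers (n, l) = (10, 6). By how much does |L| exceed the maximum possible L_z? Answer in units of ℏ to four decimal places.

|L| − L_z,max ≈ 0.4807ℏ

|L| = √42 ℏ ≈ 6.4807ℏ, while L_z,max = lℏ = 6ℏ.
The difference is (√42 − 6)ℏ ≈ 0.4807ℏ.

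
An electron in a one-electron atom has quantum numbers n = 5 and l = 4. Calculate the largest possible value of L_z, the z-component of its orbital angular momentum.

L_z,max = 4ℏ

L_z = m_l ℏ with m_l ∈ {−4, …, 4}; the maximum is m_l = 4.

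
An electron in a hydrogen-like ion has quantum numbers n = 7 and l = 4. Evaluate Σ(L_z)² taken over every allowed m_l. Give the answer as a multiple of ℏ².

The allowed m_l values are -4, -3, -2, -1, 0, 1, 2, 3, 4.
Σ m_l² = l(l+1)(2l+1)/3 = 4·5·9/3 = 60.

Σ(L_z)² = 60 ℏ²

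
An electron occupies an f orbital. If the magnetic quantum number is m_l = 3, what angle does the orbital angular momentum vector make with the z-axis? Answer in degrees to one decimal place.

For an f orbital, l = 3.
|L|² = l(l+1)ℏ² = 12ℏ², so |L| = 2√3 ℏ.
L_z = m_l ℏ = 3ℏ.
cos θ = L_z/|L| = 3/√12, so θ ≈ 30.0°.

θ ≈ 30.0°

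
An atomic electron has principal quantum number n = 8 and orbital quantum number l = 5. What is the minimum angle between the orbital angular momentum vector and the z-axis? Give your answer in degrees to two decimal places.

|L|² = l(l+1)ℏ² = 30ℏ², so |L| = √30 ℏ.
The smallest angle corresponds to the largest L_z, i.e. m_l = l = 5, giving L_z = 5ℏ.
cos θ_min = 5/√30, so θ_min ≈ 24.09°.

θ_min ≈ 24.09°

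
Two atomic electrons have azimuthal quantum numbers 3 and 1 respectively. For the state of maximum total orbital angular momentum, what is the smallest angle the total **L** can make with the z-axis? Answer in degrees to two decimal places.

θ_min ≈ 26.57°

L runs from |3 − 1| = 2 to 3 + 1 = 4.
So L can be 2, 3, 4.
The maximum is L = 4, with |L_tot| = ℏ√(4·5) = 2√5 ℏ.
The minimum angle with z is arccos(4/√20) ≈ 26.57°.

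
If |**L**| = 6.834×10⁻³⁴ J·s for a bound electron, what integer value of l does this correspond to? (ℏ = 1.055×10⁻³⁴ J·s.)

l = 6

|L|/ℏ = (6.834×10⁻³⁴)/(1.055×10⁻³⁴) ≈ 6.478.
Set l(l+1) = 41.96; the integer solution is l = 6.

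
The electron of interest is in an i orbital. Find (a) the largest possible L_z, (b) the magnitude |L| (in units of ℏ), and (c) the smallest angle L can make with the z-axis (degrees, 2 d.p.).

L_z,max = 6ℏ; |L| = √42 ℏ ≈ 6.481ℏ; θ_min ≈ 22.21°

For an i orbital, l = 6.
L_z,max = lℏ = 6ℏ.
|L| = ℏ√(6·7) = √42 ℏ ≈ 6.481ℏ.
cos θ_min = 6/√42, so θ_min ≈ 22.21°.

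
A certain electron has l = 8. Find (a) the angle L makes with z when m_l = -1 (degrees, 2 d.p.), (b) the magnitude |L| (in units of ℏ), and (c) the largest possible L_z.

For m_l = -1: cos θ = -1/√72, θ ≈ 96.77°.
|L| = ℏ√(8·9) = 6√2 ℏ ≈ 8.485ℏ.
L_z,max = lℏ = 8ℏ.

θ(m_l=-1) ≈ 96.77°; |L| = 6√2 ℏ ≈ 8.485ℏ; L_z,max = 8ℏ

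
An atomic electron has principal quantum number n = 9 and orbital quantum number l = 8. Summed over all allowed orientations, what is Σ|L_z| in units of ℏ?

The allowed m_l values are -8, -7, -6, -5, -4, -3, -2, -1, 0, 1, 2, 3, 4, 5, 6, 7, 8.
Σ|m_l| = 2·8(8+1)/2 = 72.

Σ|L_z| = 72 ℏ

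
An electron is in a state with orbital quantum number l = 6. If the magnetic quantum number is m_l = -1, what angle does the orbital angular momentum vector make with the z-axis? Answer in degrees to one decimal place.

|L| = ℏ√(l(l+1)) = √42 ℏ.
L_z = m_l ℏ = −1ℏ.
cos θ = L_z/|L| = -1/√42, so θ ≈ 98.9°.

θ ≈ 98.9°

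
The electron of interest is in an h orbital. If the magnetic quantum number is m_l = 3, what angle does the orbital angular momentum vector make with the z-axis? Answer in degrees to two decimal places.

θ ≈ 56.79°

H corresponds to l = 5.
|L|² = l(l+1)ℏ² = 30ℏ², so |L| = √30 ℏ.
L_z = m_l ℏ = 3ℏ.
cos θ = L_z/|L| = 3/√30, so θ ≈ 56.79°.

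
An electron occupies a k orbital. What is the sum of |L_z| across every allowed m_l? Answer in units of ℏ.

Σ|L_z| = 56 ℏ

A k state has l = 7.
m_l ∈ {-7, -6, -5, -4, -3, -2, -1, 0, 1, 2, 3, 4, 5, 6, 7}.
Σ|m_l| = 2(1+2+…+7) = 56.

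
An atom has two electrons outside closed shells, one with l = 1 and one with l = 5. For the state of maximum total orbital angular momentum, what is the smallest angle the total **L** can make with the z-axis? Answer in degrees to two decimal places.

θ_min ≈ 22.21°

Angular momentum addition gives L = |l₁ − l₂|, …, l₁ + l₂.
Allowed values: L = 4, 5, 6.
The maximum is L = 6, with |L_tot| = ℏ√(6·7) = √42 ℏ.
The minimum angle with z is arccos(6/√42) ≈ 22.21°.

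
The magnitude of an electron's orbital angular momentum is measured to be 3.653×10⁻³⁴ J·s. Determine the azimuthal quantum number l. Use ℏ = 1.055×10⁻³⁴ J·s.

l = 3

In units of ℏ, |L| ≈ 3.463.
l(l+1) ≈ 3.463² ≈ 11.99, so l = 3.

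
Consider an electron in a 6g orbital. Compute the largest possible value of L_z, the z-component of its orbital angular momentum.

6g means n = 6, l = 4.
L_z = m_l ℏ with m_l ∈ {−4, …, 4}; the maximum is m_l = 4.

L_z,max = 4ℏ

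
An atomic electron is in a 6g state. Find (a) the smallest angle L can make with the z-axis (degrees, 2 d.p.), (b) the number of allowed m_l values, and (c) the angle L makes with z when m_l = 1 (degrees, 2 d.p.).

6g means n = 6, l = 4.
cos θ_min = 4/√20, so θ_min ≈ 26.57°.
There are 2l+1 = 9 values of m_l.
For m_l = 1: cos θ = 1/√20, θ ≈ 77.08°.

θ_min ≈ 26.57°; 9 values; θ(m_l=1) ≈ 77.08°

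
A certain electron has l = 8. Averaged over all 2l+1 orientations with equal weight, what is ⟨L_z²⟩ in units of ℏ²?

m_l ∈ {-8, -7, -6, -5, -4, -3, -2, -1, 0, 1, 2, 3, 4, 5, 6, 7, 8}.
Average of L_z² over 17 states: 408/17 ℏ² = 24 ℏ².

⟨L_z²⟩ = 24 ℏ²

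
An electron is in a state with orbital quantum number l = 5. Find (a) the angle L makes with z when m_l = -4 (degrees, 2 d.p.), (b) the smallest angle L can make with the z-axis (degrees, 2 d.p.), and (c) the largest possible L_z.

For m_l = -4: cos θ = -4/√30, θ ≈ 136.91°.
cos θ_min = 5/√30, so θ_min ≈ 24.09°.
L_z,max = lℏ = 5ℏ.

θ(m_l=-4) ≈ 136.91°; θ_min ≈ 24.09°; L_z,max = 5ℏ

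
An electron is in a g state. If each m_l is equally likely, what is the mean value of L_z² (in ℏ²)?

A g state has l = 4.
m_l ∈ {-4, -3, -2, -1, 0, 1, 2, 3, 4}.
⟨L_z²⟩ = ℏ²·(Σ m_l²)/(2l+1) = ℏ²·60/9 = 6.667ℏ².

⟨L_z²⟩ = 6.667 ℏ²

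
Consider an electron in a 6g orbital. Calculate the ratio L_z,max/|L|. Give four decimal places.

For 6g, l = 4.
|L| = 2√5 ℏ ≈ 4.4721ℏ, while L_z,max = lℏ = 4ℏ.
L_z,max/|L| = 4/√20 = 0.8944.

L_z,max/|L| = 0.8944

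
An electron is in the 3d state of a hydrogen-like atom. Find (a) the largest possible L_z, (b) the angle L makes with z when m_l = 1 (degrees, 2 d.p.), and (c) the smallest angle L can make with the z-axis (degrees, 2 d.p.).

L_z,max = 2ℏ; θ(m_l=1) ≈ 65.91°; θ_min ≈ 35.26°

3d means n = 3, l = 2.
L_z,max = lℏ = 2ℏ.
For m_l = 1: cos θ = 1/√6, θ ≈ 65.91°.
cos θ_min = 2/√6, so θ_min ≈ 35.26°.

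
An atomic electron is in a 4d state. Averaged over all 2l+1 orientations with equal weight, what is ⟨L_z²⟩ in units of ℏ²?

4d means n = 4, l = 2.
m_l ∈ {-2, -1, 0, 1, 2}.
⟨L_z²⟩ = ℏ²·(Σ m_l²)/(2l+1) = ℏ²·10/5 = 2ℏ².

⟨L_z²⟩ = 2 ℏ²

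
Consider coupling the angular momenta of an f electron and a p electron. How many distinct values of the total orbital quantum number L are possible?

3

The total orbital quantum number L ranges from |l₁ − l₂| to l₁ + l₂ in integer steps.
L ∈ {2, 3, 4}.
That is 3 values.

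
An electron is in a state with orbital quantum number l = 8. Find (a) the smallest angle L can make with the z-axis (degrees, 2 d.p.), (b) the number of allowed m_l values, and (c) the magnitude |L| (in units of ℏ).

cos θ_min = 8/√72, so θ_min ≈ 19.47°.
There are 2l+1 = 17 values of m_l.
|L| = ℏ√(8·9) = 6√2 ℏ ≈ 8.485ℏ.

θ_min ≈ 19.47°; 17 values; |L| = 6√2 ℏ ≈ 8.485ℏ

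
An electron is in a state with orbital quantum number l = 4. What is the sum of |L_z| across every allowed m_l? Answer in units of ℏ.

Σ|L_z| = 20 ℏ

The allowed m_l values are -4, -3, -2, -1, 0, 1, 2, 3, 4.
Σ|m_l| = 2·4(4+1)/2 = 20.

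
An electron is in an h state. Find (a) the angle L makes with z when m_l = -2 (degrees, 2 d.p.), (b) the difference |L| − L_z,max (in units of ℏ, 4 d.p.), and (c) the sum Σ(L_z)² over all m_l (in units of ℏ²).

θ(m_l=-2) ≈ 111.42°; |L|−L_z,max ≈ 0.4772ℏ; Σ(L_z)² = 110 ℏ²

For an h orbital, l = 5.
For m_l = -2: cos θ = -2/√30, θ ≈ 111.42°.
|L| − L_z,max = (√30 − 5)ℏ ≈ 0.4772ℏ.
Σ m_l² = 110, so Σ(L_z)² = 110 ℏ².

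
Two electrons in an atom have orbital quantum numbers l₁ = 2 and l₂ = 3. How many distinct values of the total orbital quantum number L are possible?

By the triangle rule, |l₁ − l₂| ≤ L ≤ l₁ + l₂.
Allowed values: L = 1, 2, 3, 4, 5.
That is 5 values.

5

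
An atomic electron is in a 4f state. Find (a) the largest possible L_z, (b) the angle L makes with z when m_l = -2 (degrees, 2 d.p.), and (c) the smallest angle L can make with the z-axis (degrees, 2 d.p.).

L_z,max = 3ℏ; θ(m_l=-2) ≈ 125.26°; θ_min ≈ 30.00°

For 4f, l = 3.
L_z,max = lℏ = 3ℏ.
For m_l = -2: cos θ = -2/√12, θ ≈ 125.26°.
cos θ_min = 3/√12, so θ_min ≈ 30.00°.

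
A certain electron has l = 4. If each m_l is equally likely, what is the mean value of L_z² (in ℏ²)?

⟨L_z²⟩ = 6.667 ℏ²

The allowed m_l values are -4, -3, -2, -1, 0, 1, 2, 3, 4.
⟨L_z²⟩ = ℏ²·(Σ m_l²)/(2l+1) = ℏ²·60/9 = 6.667ℏ².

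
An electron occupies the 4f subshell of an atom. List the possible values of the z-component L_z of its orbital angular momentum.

The 4f subshell has l = 3.
L_z = m_l ℏ with m_l ranging from −l to +l in integer steps.
For l = 3: m_l ∈ {-3, -2, -1, 0, 1, 2, 3}.

L_z ∈ {−3ℏ, −2ℏ, −ℏ, 0, ℏ, 2ℏ, 3ℏ}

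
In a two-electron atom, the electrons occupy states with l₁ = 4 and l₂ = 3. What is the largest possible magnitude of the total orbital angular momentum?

|L_tot|_max = 2√14 ℏ ≈ 7.483ℏ

By the triangle rule, |l₁ − l₂| ≤ L ≤ l₁ + l₂.
Allowed values: L = 1, 2, 3, 4, 5, 6, 7.
The largest magnitude corresponds to L = 7: |L_tot| = ℏ√(7·8) = 2√14 ℏ.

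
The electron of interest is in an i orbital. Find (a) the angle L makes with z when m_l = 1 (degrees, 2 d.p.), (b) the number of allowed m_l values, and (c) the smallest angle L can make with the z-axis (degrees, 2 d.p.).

For an i orbital, l = 6.
For m_l = 1: cos θ = 1/√42, θ ≈ 81.12°.
There are 2l+1 = 13 values of m_l.
cos θ_min = 6/√42, so θ_min ≈ 22.21°.

θ(m_l=1) ≈ 81.12°; 13 values; θ_min ≈ 22.21°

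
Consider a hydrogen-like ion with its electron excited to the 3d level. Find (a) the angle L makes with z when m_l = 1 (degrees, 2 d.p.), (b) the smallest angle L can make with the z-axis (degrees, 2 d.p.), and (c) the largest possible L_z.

The 3d level has l = 2.
For m_l = 1: cos θ = 1/√6, θ ≈ 65.91°.
cos θ_min = 2/√6, so θ_min ≈ 35.26°.
L_z,max = lℏ = 2ℏ.

θ(m_l=1) ≈ 65.91°; θ_min ≈ 35.26°; L_z,max = 2ℏ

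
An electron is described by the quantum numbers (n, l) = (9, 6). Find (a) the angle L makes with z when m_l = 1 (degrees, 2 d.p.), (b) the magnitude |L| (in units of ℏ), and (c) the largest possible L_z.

For m_l = 1: cos θ = 1/√42, θ ≈ 81.12°.
|L| = ℏ√(6·7) = √42 ℏ ≈ 6.481ℏ.
L_z,max = lℏ = 6ℏ.

θ(m_l=1) ≈ 81.12°; |L| = √42 ℏ ≈ 6.481ℏ; L_z,max = 6ℏ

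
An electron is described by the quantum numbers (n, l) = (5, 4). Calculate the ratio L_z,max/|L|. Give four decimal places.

L_z,max/|L| = 0.8944

|L| = 2√5 ℏ ≈ 4.4721ℏ, while L_z,max = lℏ = 4ℏ.
L_z,max/|L| = 4/√20 = 0.8944.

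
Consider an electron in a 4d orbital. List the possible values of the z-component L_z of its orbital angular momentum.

For 4d, l = 2.
L_z = m_l ℏ with m_l ranging from −l to +l in integer steps.
For l = 2: m_l ∈ {-2, -1, 0, 1, 2}.

L_z ∈ {−2ℏ, −ℏ, 0, ℏ, 2ℏ}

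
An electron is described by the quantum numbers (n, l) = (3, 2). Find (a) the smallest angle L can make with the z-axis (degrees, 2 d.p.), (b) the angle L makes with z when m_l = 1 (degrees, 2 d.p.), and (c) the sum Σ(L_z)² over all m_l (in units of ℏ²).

θ_min ≈ 35.26°; θ(m_l=1) ≈ 65.91°; Σ(L_z)² = 10 ℏ²

cos θ_min = 2/√6, so θ_min ≈ 35.26°.
For m_l = 1: cos θ = 1/√6, θ ≈ 65.91°.
Σ m_l² = 10, so Σ(L_z)² = 10 ℏ².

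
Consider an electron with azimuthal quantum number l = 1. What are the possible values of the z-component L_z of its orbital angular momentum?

L_z ∈ {−ℏ, 0, ℏ}

L_z = m_l ℏ with m_l ranging from −l to +l in integer steps.
For l = 1: m_l ∈ {-1, 0, 1}.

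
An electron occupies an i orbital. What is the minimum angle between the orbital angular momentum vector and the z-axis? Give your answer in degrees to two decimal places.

I corresponds to l = 6.
|L|² = l(l+1)ℏ² = 42ℏ², so |L| = √42 ℏ.
The smallest angle corresponds to the largest L_z, i.e. m_l = l = 6, giving L_z = 6ℏ.
cos θ_min = 6/√42, so θ_min ≈ 22.21°.

θ_min ≈ 22.21°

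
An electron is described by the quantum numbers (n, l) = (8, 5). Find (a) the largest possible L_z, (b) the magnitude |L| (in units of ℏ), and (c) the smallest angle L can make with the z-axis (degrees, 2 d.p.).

L_z,max = 5ℏ; |L| = √30 ℏ ≈ 5.477ℏ; θ_min ≈ 24.09°

L_z,max = lℏ = 5ℏ.
|L| = ℏ√(5·6) = √30 ℏ ≈ 5.477ℏ.
cos θ_min = 5/√30, so θ_min ≈ 24.09°.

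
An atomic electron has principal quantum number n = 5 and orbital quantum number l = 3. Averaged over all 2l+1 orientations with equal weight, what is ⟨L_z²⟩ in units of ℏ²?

⟨L_z²⟩ = 4 ℏ²

The allowed m_l values are -3, -2, -1, 0, 1, 2, 3.
Average of L_z² over 7 states: 28/7 ℏ² = 4 ℏ².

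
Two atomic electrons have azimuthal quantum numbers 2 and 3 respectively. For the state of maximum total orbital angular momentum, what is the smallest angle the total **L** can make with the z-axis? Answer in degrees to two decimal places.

θ_min ≈ 24.09°

Angular momentum addition gives L = |l₁ − l₂|, …, l₁ + l₂.
L ∈ {1, 2, 3, 4, 5}.
The maximum is L = 5, with |L_tot| = ℏ√(5·6) = √30 ℏ.
The minimum angle with z is arccos(5/√30) ≈ 24.09°.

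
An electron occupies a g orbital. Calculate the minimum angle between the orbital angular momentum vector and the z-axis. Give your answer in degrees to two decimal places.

θ_min ≈ 26.57°

The letter g corresponds to l = 4.
|L|² = l(l+1)ℏ² = 20ℏ², so |L| = 2√5 ℏ.
The smallest angle corresponds to the largest L_z, i.e. m_l = l = 4, giving L_z = 4ℏ.
cos θ_min = 4/√20, so θ_min ≈ 26.57°.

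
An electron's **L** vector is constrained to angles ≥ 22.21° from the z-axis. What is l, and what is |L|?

At minimum angle, m_l = l, so cos θ = l/√(l(l+1)); cos²θ = l/(l+1) = 0.8571.
l = cos²θ/sin²θ ≈ 6.
Then |L| = ℏ√(6·7) = √42 ℏ.

l = 6, |L| = √42 ℏ ≈ 6.481ℏ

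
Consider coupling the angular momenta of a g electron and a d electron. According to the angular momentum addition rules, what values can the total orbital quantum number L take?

By the triangle rule, |l₁ − l₂| ≤ L ≤ l₁ + l₂.
L ∈ {2, 3, 4, 5, 6}.

L = 2, 3, 4, 5, 6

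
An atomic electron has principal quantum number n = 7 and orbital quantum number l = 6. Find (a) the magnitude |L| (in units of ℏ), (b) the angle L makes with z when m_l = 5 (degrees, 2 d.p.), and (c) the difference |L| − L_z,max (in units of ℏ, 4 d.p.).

|L| = √42 ℏ ≈ 6.481ℏ; θ(m_l=5) ≈ 39.51°; |L|−L_z,max ≈ 0.4807ℏ

|L| = ℏ√(6·7) = √42 ℏ ≈ 6.481ℏ.
For m_l = 5: cos θ = 5/√42, θ ≈ 39.51°.
|L| − L_z,max = (√42 − 6)ℏ ≈ 0.4807ℏ.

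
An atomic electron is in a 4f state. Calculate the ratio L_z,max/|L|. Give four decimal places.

4f means n = 4, l = 3.
|L| = 2√3 ℏ ≈ 3.4641ℏ, while L_z,max = lℏ = 3ℏ.
L_z,max/|L| = 3/√12 = 0.8660.

L_z,max/|L| = 0.8660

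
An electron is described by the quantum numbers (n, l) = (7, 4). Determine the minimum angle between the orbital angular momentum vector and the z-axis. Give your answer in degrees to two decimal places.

|L|² = l(l+1)ℏ² = 20ℏ², so |L| = 2√5 ℏ.
The smallest angle corresponds to the largest L_z, i.e. m_l = l = 4, giving L_z = 4ℏ.
cos θ_min = 4/√20, so θ_min ≈ 26.57°.

θ_min ≈ 26.57°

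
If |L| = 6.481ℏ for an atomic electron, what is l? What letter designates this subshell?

l = 6 (i orbital)

Since |L|² = l(l+1)ℏ², l(l+1) = 42.
Solving: l = 6.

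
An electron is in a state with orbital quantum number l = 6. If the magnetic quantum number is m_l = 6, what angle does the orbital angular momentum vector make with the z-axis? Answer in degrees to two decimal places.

θ ≈ 22.21°

|L| = √(l(l+1)) ℏ = √42 ℏ.
L_z = m_l ℏ = 6ℏ.
cos θ = L_z/|L| = 6/√42, so θ ≈ 22.21°.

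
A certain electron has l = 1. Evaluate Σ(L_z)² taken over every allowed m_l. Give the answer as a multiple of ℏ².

m_l runs from −1 to 1, i.e. {-1, 0, 1}.
Summing m² from −1 to 1: Σ m_l² = 2.

Σ(L_z)² = 2 ℏ²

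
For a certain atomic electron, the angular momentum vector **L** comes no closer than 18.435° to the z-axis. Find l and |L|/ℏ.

l = 9, |L| = 3√10 ℏ ≈ 9.487ℏ

cos θ_min = l/√(l(l+1)) = √(l/(l+1)), so l/(l+1) = cos²(18.435°) = 0.9000.
Thus l = 0.9000/(1 − 0.9000) ≈ 9.
Then |L| = ℏ√(9·10) = 3√10 ℏ.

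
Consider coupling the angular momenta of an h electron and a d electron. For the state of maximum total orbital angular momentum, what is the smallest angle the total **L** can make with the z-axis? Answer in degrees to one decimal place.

θ_min ≈ 20.7°

L runs from |5 − 2| = 3 to 5 + 2 = 7.
So L can be 3, 4, 5, 6, 7.
The maximum is L = 7, with |L_tot| = ℏ√(7·8) = 2√14 ℏ.
The minimum angle with z is arccos(7/√56) ≈ 20.7°.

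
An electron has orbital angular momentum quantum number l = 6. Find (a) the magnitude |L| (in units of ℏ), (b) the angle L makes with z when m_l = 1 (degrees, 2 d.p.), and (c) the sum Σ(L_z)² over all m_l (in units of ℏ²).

|L| = √42 ℏ ≈ 6.481ℏ; θ(m_l=1) ≈ 81.12°; Σ(L_z)² = 182 ℏ²

|L| = ℏ√(6·7) = √42 ℏ ≈ 6.481ℏ.
For m_l = 1: cos θ = 1/√42, θ ≈ 81.12°.
Σ m_l² = 182, so Σ(L_z)² = 182 ℏ².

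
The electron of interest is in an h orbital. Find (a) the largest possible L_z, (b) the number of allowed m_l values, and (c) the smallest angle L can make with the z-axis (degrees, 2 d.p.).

L_z,max = 5ℏ; 11 values; θ_min ≈ 24.09°

For an h orbital, l = 5.
L_z,max = lℏ = 5ℏ.
There are 2l+1 = 11 values of m_l.
cos θ_min = 5/√30, so θ_min ≈ 24.09°.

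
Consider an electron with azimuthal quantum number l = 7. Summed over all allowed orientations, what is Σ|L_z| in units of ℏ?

Σ|L_z| = 56 ℏ

The allowed m_l values are -7, -6, -5, -4, -3, -2, -1, 0, 1, 2, 3, 4, 5, 6, 7.
Σ|m_l| = 2·7(7+1)/2 = 56.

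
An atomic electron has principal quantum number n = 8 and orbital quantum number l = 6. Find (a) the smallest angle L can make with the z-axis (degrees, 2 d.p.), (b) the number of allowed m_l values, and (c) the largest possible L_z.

θ_min ≈ 22.21°; 13 values; L_z,max = 6ℏ

cos θ_min = 6/√42, so θ_min ≈ 22.21°.
There are 2l+1 = 13 values of m_l.
L_z,max = lℏ = 6ℏ.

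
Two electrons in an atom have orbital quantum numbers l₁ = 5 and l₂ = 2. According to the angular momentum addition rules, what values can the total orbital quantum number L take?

L = 3, 4, 5, 6, 7

The total orbital quantum number L ranges from |l₁ − l₂| to l₁ + l₂ in integer steps.
Allowed values: L = 3, 4, 5, 6, 7.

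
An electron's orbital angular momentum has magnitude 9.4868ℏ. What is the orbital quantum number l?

(|L|/ℏ)² = l(l+1) = 90.
Solving: l = 9.

l = 9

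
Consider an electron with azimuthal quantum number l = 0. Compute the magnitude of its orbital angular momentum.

|L| = ℏ√(l(l+1)) = ℏ√0 = 0

|L| = 0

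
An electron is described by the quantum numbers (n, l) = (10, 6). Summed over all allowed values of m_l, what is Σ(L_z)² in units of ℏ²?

The allowed m_l values are -6, -5, -4, -3, -2, -1, 0, 1, 2, 3, 4, 5, 6.
Σ m_l² = l(l+1)(2l+1)/3 = 6·7·13/3 = 182.

Σ(L_z)² = 182 ℏ²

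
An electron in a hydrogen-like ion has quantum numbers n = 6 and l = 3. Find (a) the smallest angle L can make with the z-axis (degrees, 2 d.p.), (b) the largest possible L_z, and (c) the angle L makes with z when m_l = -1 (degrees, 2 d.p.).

cos θ_min = 3/√12, so θ_min ≈ 30.00°.
L_z,max = lℏ = 3ℏ.
For m_l = -1: cos θ = -1/√12, θ ≈ 106.78°.

θ_min ≈ 30.00°; L_z,max = 3ℏ; θ(m_l=-1) ≈ 106.78°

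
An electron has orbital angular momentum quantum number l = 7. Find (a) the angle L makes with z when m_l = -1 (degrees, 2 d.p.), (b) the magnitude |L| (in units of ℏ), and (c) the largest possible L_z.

θ(m_l=-1) ≈ 97.68°; |L| = 2√14 ℏ ≈ 7.483ℏ; L_z,max = 7ℏ

For m_l = -1: cos θ = -1/√56, θ ≈ 97.68°.
|L| = ℏ√(7·8) = 2√14 ℏ ≈ 7.483ℏ.
L_z,max = lℏ = 7ℏ.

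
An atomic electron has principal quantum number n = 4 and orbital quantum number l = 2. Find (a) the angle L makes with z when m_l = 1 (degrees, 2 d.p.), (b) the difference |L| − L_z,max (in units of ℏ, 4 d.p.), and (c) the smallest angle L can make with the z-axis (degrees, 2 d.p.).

θ(m_l=1) ≈ 65.91°; |L|−L_z,max ≈ 0.4495ℏ; θ_min ≈ 35.26°

For m_l = 1: cos θ = 1/√6, θ ≈ 65.91°.
|L| − L_z,max = (√6 − 2)ℏ ≈ 0.4495ℏ.
cos θ_min = 2/√6, so θ_min ≈ 35.26°.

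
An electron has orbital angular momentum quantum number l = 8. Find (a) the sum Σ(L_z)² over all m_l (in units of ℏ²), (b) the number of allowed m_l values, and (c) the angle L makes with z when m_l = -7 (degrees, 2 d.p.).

Σ(L_z)² = 408 ℏ²; 17 values; θ(m_l=-7) ≈ 145.58°

Σ m_l² = 408, so Σ(L_z)² = 408 ℏ².
There are 2l+1 = 17 values of m_l.
For m_l = -7: cos θ = -7/√72, θ ≈ 145.58°.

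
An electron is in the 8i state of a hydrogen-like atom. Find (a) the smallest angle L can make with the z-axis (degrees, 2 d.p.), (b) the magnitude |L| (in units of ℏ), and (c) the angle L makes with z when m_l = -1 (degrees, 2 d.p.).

θ_min ≈ 22.21°; |L| = √42 ℏ ≈ 6.481ℏ; θ(m_l=-1) ≈ 98.88°

8i means n = 8, l = 6.
cos θ_min = 6/√42, so θ_min ≈ 22.21°.
|L| = ℏ√(6·7) = √42 ℏ ≈ 6.481ℏ.
For m_l = -1: cos θ = -1/√42, θ ≈ 98.88°.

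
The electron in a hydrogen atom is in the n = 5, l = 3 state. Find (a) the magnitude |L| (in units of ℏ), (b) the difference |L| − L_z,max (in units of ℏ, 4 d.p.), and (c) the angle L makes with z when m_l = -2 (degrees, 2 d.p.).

|L| = 2√3 ℏ ≈ 3.464ℏ; |L|−L_z,max ≈ 0.4641ℏ; θ(m_l=-2) ≈ 125.26°

|L| = ℏ√(3·4) = 2√3 ℏ ≈ 3.464ℏ.
|L| − L_z,max = (2√3 − 3)ℏ ≈ 0.4641ℏ.
For m_l = -2: cos θ = -2/√12, θ ≈ 125.26°.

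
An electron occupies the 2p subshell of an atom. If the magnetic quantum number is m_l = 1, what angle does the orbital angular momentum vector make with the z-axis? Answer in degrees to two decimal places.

The 2p subshell has l = 1.
|L|² = l(l+1)ℏ² = 2ℏ², so |L| = √2 ℏ.
L_z = m_l ℏ = 1ℏ.
cos θ = L_z/|L| = 1/√2, so θ ≈ 45.00°.

θ ≈ 45.00°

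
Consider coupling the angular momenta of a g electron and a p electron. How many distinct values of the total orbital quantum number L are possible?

Angular momentum addition gives L = |l₁ − l₂|, …, l₁ + l₂.
Allowed values: L = 3, 4, 5.
That is 3 values.

3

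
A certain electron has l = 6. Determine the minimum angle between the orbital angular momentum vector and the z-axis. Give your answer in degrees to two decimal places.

|L| = ℏ√(l(l+1)) = √42 ℏ.
The smallest angle corresponds to the largest L_z, i.e. m_l = l = 6, giving L_z = 6ℏ.
cos θ_min = 6/√42, so θ_min ≈ 22.21°.

θ_min ≈ 22.21°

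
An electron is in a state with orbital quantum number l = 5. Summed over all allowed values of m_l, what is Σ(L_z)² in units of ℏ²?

m_l runs from −5 to 5, i.e. {-5, -4, -3, -2, -1, 0, 1, 2, 3, 4, 5}.
Σ m_l² = l(l+1)(2l+1)/3 = 5·6·11/3 = 110.

Σ(L_z)² = 110 ℏ²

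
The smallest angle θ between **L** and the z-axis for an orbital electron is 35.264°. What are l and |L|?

l = 2, |L| = √6 ℏ ≈ 2.449ℏ

At minimum angle, m_l = l, so cos θ = l/√(l(l+1)); cos²θ = l/(l+1) = 0.6667.
l = cos²θ/sin²θ ≈ 2.
Then |L| = ℏ√(2·3) = √6 ℏ.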